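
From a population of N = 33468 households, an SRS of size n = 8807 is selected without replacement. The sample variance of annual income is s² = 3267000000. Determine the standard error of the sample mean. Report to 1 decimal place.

Under SRS without replacement, Var(ȳ) = (1 − f)·s²/n with f = n/N = 8807/33468 = 0.26314689.
Var(ȳ) = (1 − 0.26314689)·3267000000/8807 = 0.73685311·370954.92 = 273339.29.
SE(ȳ) = √(273339.29) = 522.8.

522.8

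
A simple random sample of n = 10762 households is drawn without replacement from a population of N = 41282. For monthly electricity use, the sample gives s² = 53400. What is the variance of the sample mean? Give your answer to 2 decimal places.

Under SRS without replacement, Var(ȳ) = (1 − f)·s²/n with f = n/N = 10762/41282 = 0.26069473.
Var(ȳ) = (1 − 0.26069473)·53400/10762 = 0.73930527·4.961903 = 3.668361.

3.67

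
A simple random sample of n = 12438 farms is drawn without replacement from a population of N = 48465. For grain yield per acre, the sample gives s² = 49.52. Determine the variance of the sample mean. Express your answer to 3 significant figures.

0.00296

Under SRS without replacement, Var(ȳ) = (1 − f)·s²/n with f = n/N = 12438/48465 = 0.25663881.
Var(ȳ) = (1 − 0.25663881)·49.52/12438 = 0.74336119·0.0039813475 = 0.0029595792.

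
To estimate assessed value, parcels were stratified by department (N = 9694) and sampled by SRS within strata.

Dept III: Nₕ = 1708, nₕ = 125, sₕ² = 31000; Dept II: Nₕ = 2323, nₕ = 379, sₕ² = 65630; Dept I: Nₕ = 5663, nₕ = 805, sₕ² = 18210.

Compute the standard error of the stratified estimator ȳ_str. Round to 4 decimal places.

Var(ȳ_str) = Σₕ Wₕ²(1 − fₕ)sₕ²/nₕ with Wₕ = Nₕ/N, N = 9694.
Dept III: Wₕ = 0.17619146; term = 0.17619146²·(1 − 0.07318501)·31000/125 = 7.135336.
Dept II: Wₕ = 0.23963276; term = 0.23963276²·(1 − 0.16315110)·65630/379 = 8.3215195.
Dept I: Wₕ = 0.58417578; term = 0.58417578²·(1 − 0.14215080)·18210/805 = 6.6223496.
Sum = 22.079205.
SE = √(22.079205) = 4.6989.

4.6989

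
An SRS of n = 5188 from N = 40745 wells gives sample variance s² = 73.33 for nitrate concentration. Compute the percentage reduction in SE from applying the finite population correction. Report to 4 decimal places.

f = n/N = 5188/40745 = 0.12732851.
SE_no-fpc = √(s²/n) = 0.11888878; SE_fpc = √((1−f)s²/n) = 0.1110622.
Ratio = √(1−f) = 0.93416888. Reduction = 100·(1 − 0.93416888) = 6.5831%.

6.5831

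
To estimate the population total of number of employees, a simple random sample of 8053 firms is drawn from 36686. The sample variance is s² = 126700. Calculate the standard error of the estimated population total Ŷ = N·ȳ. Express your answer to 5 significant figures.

128560

Var(Ŷ) = N²·Var(ȳ) = N²·(1 − n/N)·s²/n.
f = 8053/36686 = 0.21951153; Var(ȳ) = 0.78048847·126700/8053 = 12.279634.
Var(Ŷ) = 36686² · 12.279634 = 1.65267 × 10^10.
SE(Ŷ) = √(1.65267 × 10^10) = 128560.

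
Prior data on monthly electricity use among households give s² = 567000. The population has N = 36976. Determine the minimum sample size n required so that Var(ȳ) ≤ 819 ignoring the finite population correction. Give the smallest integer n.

693

Without fpc, n₀ = s²/D = 567000/819 = 692.3077.
Rounding up, n = 693.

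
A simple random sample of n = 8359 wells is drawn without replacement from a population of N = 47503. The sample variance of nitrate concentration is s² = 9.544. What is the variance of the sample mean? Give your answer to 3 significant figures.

9.41 × 10^-4

Under SRS without replacement, Var(ȳ) = (1 − f)·s²/n with f = n/N = 8359/47503 = 0.17596783.
Var(ȳ) = (1 − 0.17596783)·9.544/8359 = 0.82403217·0.0011417634 = 9.4084974 × 10^-4.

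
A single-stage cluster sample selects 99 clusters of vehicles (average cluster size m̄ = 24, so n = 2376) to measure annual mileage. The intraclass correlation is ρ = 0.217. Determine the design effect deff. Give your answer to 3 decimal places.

deff = 1 + (24 − 1)·0.217 = 1 + 4.991 = 5.991.

5.991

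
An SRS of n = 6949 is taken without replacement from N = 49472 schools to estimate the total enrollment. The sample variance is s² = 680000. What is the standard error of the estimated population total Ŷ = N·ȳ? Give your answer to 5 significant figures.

453720

Var(Ŷ) = N²·Var(ȳ) = N²·(1 − n/N)·s²/n.
f = 6949/49472 = 0.14046329; Var(ȳ) = 0.85953671·680000/6949 = 84.110658.
Var(Ŷ) = 49472² · 84.110658 = 2.0585905 × 10^11.
SE(Ŷ) = √(2.0585905 × 10^11) = 453720.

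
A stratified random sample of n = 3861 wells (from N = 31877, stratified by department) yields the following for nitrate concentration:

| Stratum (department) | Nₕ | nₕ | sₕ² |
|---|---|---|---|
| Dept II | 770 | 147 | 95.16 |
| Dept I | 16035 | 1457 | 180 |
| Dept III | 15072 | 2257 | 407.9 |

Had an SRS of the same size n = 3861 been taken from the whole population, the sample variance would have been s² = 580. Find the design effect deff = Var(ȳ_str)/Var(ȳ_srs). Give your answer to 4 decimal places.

Var(ȳ_str) = Σ Wₕ²(1−fₕ)sₕ²/nₕ with Wₕ = Nₕ/31877:
  Dept II: (770/31877)²·(1−147/770)·95.16/147 = 3.0560537 × 10^-4
  Dept I: (16035/31877)²·(1−1457/16035)·180/1457 = 0.028420059
  Dept III: (15072/31877)²·(1−2257/15072)·407.9/2257 = 0.034352374
  → Var(ȳ_str) = 0.063078038.
Var(ȳ_srs) = (1 − 3861/31877)·580/3861 = 0.13202521.
deff = 0.063078038 / 0.13202521 = 0.4778.

0.4778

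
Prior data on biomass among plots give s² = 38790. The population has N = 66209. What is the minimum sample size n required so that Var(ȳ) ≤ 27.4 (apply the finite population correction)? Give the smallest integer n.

1387

Without fpc, n₀ = s²/D = 38790/27.4 = 1415.6934.
With fpc, (1 − n/N)·s²/n ≤ D requires n ≥ n₀/(1 + n₀/N) = 1415.6934/(1 + 1415.6934/66209) = 1386.0565.
Rounding up, n = 1387.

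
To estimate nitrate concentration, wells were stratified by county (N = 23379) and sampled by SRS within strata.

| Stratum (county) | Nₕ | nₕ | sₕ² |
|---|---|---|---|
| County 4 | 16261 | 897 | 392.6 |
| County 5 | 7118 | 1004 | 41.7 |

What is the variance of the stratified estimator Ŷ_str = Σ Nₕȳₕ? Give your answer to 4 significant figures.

1.112 × 10^8

Var(Ŷ_str) = Σₕ Nₕ²(1 − fₕ)sₕ²/nₕ.
County 4: 16261²·(1 − 897/16261)·392.6/897 = 1.0934764 × 10^8.
County 5: 7118²·(1 − 1004/7118)·41.7/1004 = 1.807531 × 10^6.
Sum = 1.1115517 × 10^8.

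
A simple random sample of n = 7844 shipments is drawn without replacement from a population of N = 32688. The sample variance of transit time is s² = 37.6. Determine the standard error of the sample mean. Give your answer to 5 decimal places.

Under SRS without replacement, Var(ȳ) = (1 − f)·s²/n with f = n/N = 7844/32688 = 0.23996574.
Var(ȳ) = (1 − 0.23996574)·37.6/7844 = 0.76003426·0.0047934727 = 0.0036432035.
SE(ȳ) = √(0.0036432035) = 0.06036.

0.06036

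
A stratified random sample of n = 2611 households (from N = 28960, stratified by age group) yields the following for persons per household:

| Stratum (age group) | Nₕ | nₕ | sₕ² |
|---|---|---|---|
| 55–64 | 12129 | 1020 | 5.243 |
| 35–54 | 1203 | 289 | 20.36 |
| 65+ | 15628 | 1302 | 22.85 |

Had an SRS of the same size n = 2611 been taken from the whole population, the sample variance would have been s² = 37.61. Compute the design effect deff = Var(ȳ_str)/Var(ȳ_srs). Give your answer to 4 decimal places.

Var(ȳ_str) = Σ Wₕ²(1−fₕ)sₕ²/nₕ with Wₕ = Nₕ/28960:
  55–64: (12129/28960)²·(1−1020/12129)·5.243/1020 = 8.2581456 × 10^-4
  35–54: (1203/28960)²·(1−289/1203)·20.36/289 = 9.2362279 × 10^-5
  65+: (15628/28960)²·(1−1302/15628)·22.85/1302 = 0.0046849661
  → Var(ȳ_str) = 0.0056031429.
Var(ȳ_srs) = (1 − 2611/28960)·37.61/2611 = 0.013105755.
deff = 0.0056031429 / 0.013105755 = 0.4275.

0.4275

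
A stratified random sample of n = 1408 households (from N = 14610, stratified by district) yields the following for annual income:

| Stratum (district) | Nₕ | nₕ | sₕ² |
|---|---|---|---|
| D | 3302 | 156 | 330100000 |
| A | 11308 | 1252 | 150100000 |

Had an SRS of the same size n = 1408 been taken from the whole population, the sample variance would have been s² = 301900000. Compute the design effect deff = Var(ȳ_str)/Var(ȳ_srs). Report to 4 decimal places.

Var(ȳ_str) = Σ Wₕ²(1−fₕ)sₕ²/nₕ with Wₕ = Nₕ/14610:
  D: (3302/14610)²·(1−156/3302)·330100000/156 = 102980.8
  A: (11308/14610)²·(1−1252/11308)·150100000/1252 = 63868.541
  → Var(ȳ_str) = 166849.34.
Var(ȳ_srs) = (1 − 1408/14610)·301900000/1408 = 193753.68.
deff = 166849.34 / 193753.68 = 0.8611.

0.8611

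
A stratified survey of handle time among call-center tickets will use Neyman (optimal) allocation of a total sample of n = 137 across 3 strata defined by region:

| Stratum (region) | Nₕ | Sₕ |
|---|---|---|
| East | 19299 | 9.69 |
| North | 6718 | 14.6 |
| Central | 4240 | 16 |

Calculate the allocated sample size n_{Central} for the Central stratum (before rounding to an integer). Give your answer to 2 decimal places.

26.33

Neyman allocation: nₕ = n·NₕSₕ / Σⱼ NⱼSⱼ.
Σ NⱼSⱼ = 19299·9.69 + 6718·14.6 + 4240·16 = 352930.11.
n_{Central} = 137·4240·16 / 352930.11 = 26.33.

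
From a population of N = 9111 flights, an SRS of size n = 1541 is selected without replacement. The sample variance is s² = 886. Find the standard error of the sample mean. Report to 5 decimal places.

0.69116

Under SRS without replacement, Var(ȳ) = (1 − f)·s²/n with f = n/N = 1541/9111 = 0.16913621.
Var(ȳ) = (1 − 0.16913621)·886/1541 = 0.83086379·0.57495133 = 0.47770624.
SE(ȳ) = √(0.47770624) = 0.69116.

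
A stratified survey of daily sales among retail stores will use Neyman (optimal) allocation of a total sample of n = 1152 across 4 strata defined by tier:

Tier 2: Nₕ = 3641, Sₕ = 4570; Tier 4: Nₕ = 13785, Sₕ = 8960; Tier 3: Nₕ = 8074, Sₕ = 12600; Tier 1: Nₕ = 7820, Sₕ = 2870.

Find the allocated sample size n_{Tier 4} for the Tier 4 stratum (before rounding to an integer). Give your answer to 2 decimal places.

538.30

Neyman allocation: nₕ = n·NₕSₕ / Σⱼ NⱼSⱼ.
Σ NⱼSⱼ = 3641·4570 + 13785·8960 + 8074·12600 + 7820·2870 = 2.6432877 × 10^8.
n_{Tier 4} = 1152·13785·8960 / (2.6432877 × 10^8) = 538.30.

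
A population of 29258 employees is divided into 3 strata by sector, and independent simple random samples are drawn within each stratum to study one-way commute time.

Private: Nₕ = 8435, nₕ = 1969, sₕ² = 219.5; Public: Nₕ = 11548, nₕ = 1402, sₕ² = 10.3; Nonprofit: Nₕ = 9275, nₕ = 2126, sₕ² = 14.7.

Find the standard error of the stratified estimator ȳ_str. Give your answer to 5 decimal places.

Var(ȳ_str) = Σₕ Wₕ²(1 − fₕ)sₕ²/nₕ with Wₕ = Nₕ/N, N = 29258.
Private: Wₕ = 0.28829722; term = 0.28829722²·(1 − 0.23343213)·219.5/1969 = 0.0071026485.
Public: Wₕ = 0.39469547; term = 0.39469547²·(1 − 0.12140630)·10.3/1402 = 0.0010055451.
Nonprofit: Wₕ = 0.31700731; term = 0.31700731²·(1 − 0.22921833)·14.7/2126 = 5.3557959 × 10^-4.
Sum = 0.0086437732.
SE = √(0.0086437732) = 0.09297.

0.09297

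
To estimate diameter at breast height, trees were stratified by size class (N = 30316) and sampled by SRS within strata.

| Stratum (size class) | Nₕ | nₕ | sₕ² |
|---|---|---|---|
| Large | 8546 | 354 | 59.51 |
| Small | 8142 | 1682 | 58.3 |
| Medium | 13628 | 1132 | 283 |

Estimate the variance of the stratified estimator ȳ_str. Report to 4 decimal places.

0.0611

Var(ȳ_str) = Σₕ Wₕ²(1 − fₕ)sₕ²/nₕ with Wₕ = Nₕ/N, N = 30316.
Large: Wₕ = 0.28189735; term = 0.28189735²·(1 − 0.04142289)·59.51/354 = 0.012805476.
Small: Wₕ = 0.26857105; term = 0.26857105²·(1 − 0.20658315)·58.3/1682 = 0.0019836378.
Medium: Wₕ = 0.44953160; term = 0.44953160²·(1 − 0.08306428)·283/1132 = 0.046323285.
Sum = 0.061112399.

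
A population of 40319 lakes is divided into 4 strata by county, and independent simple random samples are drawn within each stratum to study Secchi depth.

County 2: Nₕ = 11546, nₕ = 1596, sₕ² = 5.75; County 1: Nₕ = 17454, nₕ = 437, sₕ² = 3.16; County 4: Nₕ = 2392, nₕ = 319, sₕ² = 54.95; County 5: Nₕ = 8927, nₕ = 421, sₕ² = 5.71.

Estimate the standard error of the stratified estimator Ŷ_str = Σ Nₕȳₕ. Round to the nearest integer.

2108

Var(Ŷ_str) = Σₕ Nₕ²(1 − fₕ)sₕ²/nₕ.
County 2: 11546²·(1 − 1596/11546)·5.75/1596 = 413894.44.
County 1: 17454²·(1 − 437/17454)·3.16/437 = 2.1477494 × 10^6.
County 4: 2392²·(1 − 319/2392)·54.95/319 = 854156.58.
County 5: 8927²·(1 − 421/8927)·5.71/421 = 1.029876 × 10^6.
Sum = 4.4456764 × 10^6.
SE = √(4.4456764 × 10^6) = 2108.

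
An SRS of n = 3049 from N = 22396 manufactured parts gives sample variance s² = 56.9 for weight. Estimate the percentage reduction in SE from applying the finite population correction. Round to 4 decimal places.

f = n/N = 3049/22396 = 0.13614038.
SE_no-fpc = √(s²/n) = 0.13660841; SE_fpc = √((1−f)s²/n) = 0.12696938.
Ratio = √(1−f) = 0.92944049. Reduction = 100·(1 − 0.92944049) = 7.0560%.

7.0560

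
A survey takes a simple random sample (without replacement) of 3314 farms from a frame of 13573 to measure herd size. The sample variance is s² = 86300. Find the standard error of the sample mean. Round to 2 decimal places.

4.44

Under SRS without replacement, Var(ȳ) = (1 − f)·s²/n with f = n/N = 3314/13573 = 0.24416120.
Var(ȳ) = (1 − 0.24416120)·86300/3314 = 0.75583880·26.041038 = 19.682827.
SE(ȳ) = √(19.682827) = 4.44.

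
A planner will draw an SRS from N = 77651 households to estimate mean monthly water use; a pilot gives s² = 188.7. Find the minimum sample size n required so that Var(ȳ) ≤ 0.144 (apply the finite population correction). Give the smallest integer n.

1289

Without fpc, n₀ = s²/D = 188.7/0.144 = 1310.4167.
With fpc, (1 − n/N)·s²/n ≤ D requires n ≥ n₀/(1 + n₀/N) = 1310.4167/(1 + 1310.4167/77651) = 1288.6695.
Rounding up, n = 1289.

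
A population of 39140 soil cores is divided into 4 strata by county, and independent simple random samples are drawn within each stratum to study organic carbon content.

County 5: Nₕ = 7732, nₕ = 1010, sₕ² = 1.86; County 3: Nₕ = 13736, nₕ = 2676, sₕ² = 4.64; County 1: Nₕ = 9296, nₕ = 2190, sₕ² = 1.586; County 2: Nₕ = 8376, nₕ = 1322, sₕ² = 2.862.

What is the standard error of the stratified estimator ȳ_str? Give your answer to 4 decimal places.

0.0187

Var(ȳ_str) = Σₕ Wₕ²(1 − fₕ)sₕ²/nₕ with Wₕ = Nₕ/N, N = 39140.
County 5: Wₕ = 0.19754727; term = 0.19754727²·(1 − 0.13062597)·1.86/1010 = 6.2479894 × 10^-5.
County 3: Wₕ = 0.35094532; term = 0.35094532²·(1 − 0.19481654)·4.64/2676 = 1.7195137 × 10^-4.
County 1: Wₕ = 0.23750639; term = 0.23750639²·(1 − 0.23558520)·1.586/2190 = 3.122761 × 10^-5.
County 2: Wₕ = 0.21400102; term = 0.21400102²·(1 − 0.15783190)·2.862/1322 = 8.3496574 × 10^-5.
Sum = 3.4915545 × 10^-4.
SE = √(3.4915545 × 10^-4) = 0.0187.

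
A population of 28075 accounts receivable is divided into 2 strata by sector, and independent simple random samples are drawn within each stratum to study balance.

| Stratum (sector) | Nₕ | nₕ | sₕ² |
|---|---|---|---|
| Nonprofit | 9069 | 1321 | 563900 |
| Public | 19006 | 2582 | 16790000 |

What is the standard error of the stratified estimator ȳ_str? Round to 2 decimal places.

51.12

Var(ȳ_str) = Σₕ Wₕ²(1 − fₕ)sₕ²/nₕ with Wₕ = Nₕ/N, N = 28075.
Nonprofit: Wₕ = 0.32302760; term = 0.32302760²·(1 − 0.14566104)·563900/1321 = 38.05474.
Public: Wₕ = 0.67697240; term = 0.67697240²·(1 − 0.13585184)·16790000/2582 = 2575.2808.
Sum = 2613.3355.
SE = √(2613.3355) = 51.12.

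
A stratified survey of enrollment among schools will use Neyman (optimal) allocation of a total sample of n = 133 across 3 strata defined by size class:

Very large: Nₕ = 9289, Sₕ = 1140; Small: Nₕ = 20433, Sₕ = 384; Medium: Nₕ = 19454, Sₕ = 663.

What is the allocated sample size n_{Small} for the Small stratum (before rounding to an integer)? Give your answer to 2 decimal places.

33.30

Neyman allocation: nₕ = n·NₕSₕ / Σⱼ NⱼSⱼ.
Σ NⱼSⱼ = 9289·1140 + 20433·384 + 19454·663 = 3.1333734 × 10^7.
n_{Small} = 133·20433·384 / (3.1333734 × 10^7) = 33.30.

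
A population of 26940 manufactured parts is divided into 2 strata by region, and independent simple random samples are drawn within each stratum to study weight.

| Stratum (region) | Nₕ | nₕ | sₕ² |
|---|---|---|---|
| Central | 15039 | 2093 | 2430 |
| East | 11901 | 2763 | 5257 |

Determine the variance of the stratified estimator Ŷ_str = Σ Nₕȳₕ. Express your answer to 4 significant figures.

4.330 × 10^8

Var(Ŷ_str) = Σₕ Nₕ²(1 − fₕ)sₕ²/nₕ.
Central: 15039²·(1 − 2093/15039)·2430/2093 = 2.2604328 × 10^8.
East: 11901²·(1 − 2763/11901)·5257/2763 = 2.0691487 × 10^8.
Sum = 4.3295815 × 10^8.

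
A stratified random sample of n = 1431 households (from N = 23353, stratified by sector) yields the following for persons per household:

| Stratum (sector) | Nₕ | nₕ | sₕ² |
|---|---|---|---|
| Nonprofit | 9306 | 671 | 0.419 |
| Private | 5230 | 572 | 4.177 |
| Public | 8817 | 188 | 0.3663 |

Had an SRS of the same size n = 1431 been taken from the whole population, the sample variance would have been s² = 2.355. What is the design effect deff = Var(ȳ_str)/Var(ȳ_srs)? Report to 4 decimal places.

0.4467

Var(ȳ_str) = Σ Wₕ²(1−fₕ)sₕ²/nₕ with Wₕ = Nₕ/23353:
  Nonprofit: (9306/23353)²·(1−671/9306)·0.419/671 = 9.2009259 × 10^-5
  Private: (5230/23353)²·(1−572/5230)·4.177/572 = 3.2620023 × 10^-4
  Public: (8817/23353)²·(1−188/8817)·0.3663/188 = 2.71816 × 10^-4
  → Var(ȳ_str) = 6.9002549 × 10^-4.
Var(ȳ_srs) = (1 − 1431/23353)·2.355/1431 = 0.0015448587.
deff = (6.9002549 × 10^-4) / 0.0015448587 = 0.4467.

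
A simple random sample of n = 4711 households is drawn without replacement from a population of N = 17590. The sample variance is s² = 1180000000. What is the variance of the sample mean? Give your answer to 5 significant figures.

183390

Under SRS without replacement, Var(ȳ) = (1 − f)·s²/n with f = n/N = 4711/17590 = 0.26782263.
Var(ȳ) = (1 − 0.26782263)·1180000000/4711 = 0.73217737·250477.61 = 183394.04.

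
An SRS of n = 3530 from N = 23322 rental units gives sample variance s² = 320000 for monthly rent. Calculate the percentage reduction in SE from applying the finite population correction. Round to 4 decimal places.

f = n/N = 3530/23322 = 0.15135923.
SE_no-fpc = √(s²/n) = 9.5211112; SE_fpc = √((1−f)s²/n) = 8.7710095.
Ratio = √(1−f) = 0.92121700. Reduction = 100·(1 − 0.92121700) = 7.8783%.

7.8783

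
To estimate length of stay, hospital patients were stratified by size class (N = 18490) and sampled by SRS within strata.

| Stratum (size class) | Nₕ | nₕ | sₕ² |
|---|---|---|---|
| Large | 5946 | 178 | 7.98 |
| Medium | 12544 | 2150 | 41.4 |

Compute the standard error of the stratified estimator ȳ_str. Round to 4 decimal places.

0.1088

Var(ȳ_str) = Σₕ Wₕ²(1 − fₕ)sₕ²/nₕ with Wₕ = Nₕ/N, N = 18490.
Large: Wₕ = 0.32157923; term = 0.32157923²·(1 − 0.02993609)·7.98/178 = 0.0044973763.
Medium: Wₕ = 0.67842077; term = 0.67842077²·(1 − 0.17139668)·41.4/2150 = 0.0073435629.
Sum = 0.011840939.
SE = √(0.011840939) = 0.1088.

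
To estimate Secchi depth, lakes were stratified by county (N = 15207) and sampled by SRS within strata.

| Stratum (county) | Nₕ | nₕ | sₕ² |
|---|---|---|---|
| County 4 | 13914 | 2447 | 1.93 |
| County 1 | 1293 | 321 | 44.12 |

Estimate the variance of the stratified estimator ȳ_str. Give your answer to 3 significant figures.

0.00129

Var(ȳ_str) = Σₕ Wₕ²(1 − fₕ)sₕ²/nₕ with Wₕ = Nₕ/N, N = 15207.
County 4: Wₕ = 0.91497337; term = 0.91497337²·(1 − 0.17586603)·1.93/2447 = 5.4417434 × 10^-4.
County 1: Wₕ = 0.08502663; term = 0.08502663²·(1 − 0.24825986)·44.12/321 = 7.4697862 × 10^-4.
Sum = 0.001291153.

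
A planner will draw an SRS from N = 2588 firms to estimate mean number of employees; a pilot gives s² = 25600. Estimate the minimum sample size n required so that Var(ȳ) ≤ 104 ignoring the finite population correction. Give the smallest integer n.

247

Without fpc, n₀ = s²/D = 25600/104 = 246.1538.
Rounding up, n = 247.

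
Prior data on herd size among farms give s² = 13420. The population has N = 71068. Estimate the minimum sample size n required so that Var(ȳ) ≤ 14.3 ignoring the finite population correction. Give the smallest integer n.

Without fpc, n₀ = s²/D = 13420/14.3 = 938.4615.
Rounding up, n = 939.

939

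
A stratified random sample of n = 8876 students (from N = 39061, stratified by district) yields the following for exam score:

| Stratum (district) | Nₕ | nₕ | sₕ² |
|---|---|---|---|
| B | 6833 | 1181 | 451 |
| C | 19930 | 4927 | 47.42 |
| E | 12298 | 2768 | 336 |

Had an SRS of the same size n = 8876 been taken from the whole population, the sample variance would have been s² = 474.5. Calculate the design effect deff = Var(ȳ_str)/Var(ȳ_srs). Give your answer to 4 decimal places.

0.5053

Var(ȳ_str) = Σ Wₕ²(1−fₕ)sₕ²/nₕ with Wₕ = Nₕ/39061:
  B: (6833/39061)²·(1−1181/6833)·451/1181 = 0.0096661494
  C: (19930/39061)²·(1−4927/19930)·47.42/4927 = 0.0018861563
  E: (12298/39061)²·(1−2768/12298)·336/2768 = 0.0093242491
  → Var(ȳ_str) = 0.020876555.
Var(ȳ_srs) = (1 − 8876/39061)·474.5/8876 = 0.041311099.
deff = 0.020876555 / 0.041311099 = 0.5053.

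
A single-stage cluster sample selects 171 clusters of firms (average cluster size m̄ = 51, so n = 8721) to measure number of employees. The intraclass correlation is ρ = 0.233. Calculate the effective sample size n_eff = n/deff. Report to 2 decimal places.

deff = 1 + (51 − 1)·0.233 = 1 + 11.65 = 12.65.
n_eff = 8721 / 12.65 = 689.41.

689.41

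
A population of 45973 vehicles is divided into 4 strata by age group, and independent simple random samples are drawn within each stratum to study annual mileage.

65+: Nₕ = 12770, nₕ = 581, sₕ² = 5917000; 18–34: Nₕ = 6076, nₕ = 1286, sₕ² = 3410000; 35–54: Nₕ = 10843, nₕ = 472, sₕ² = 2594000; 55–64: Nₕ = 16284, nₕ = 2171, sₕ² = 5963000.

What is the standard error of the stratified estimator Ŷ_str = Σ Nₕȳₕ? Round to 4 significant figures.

Var(Ŷ_str) = Σₕ Nₕ²(1 − fₕ)sₕ²/nₕ.
65+: 12770²·(1 − 581/12770)·5917000/581 = 1.5852013 × 10^12.
18–34: 6076²·(1 − 1286/6076)·3410000/1286 = 7.7173232 × 10^10.
35–54: 10843²·(1 − 472/10843)·2594000/472 = 6.1801365 × 10^11.
55–64: 16284²·(1 − 2171/16284)·5963000/2171 = 6.3122679 × 10^11.
Sum = 2.911615 × 10^12.
SE = √(2.911615 × 10^12) = 1.706 × 10^6.

1.706 × 10^6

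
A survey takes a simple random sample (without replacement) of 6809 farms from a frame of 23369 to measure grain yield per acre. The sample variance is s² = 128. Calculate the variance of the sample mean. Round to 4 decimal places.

0.0133

Under SRS without replacement, Var(ȳ) = (1 − f)·s²/n with f = n/N = 6809/23369 = 0.29136891.
Var(ȳ) = (1 − 0.29136891)·128/6809 = 0.70863109·0.018798649 = 0.013321307.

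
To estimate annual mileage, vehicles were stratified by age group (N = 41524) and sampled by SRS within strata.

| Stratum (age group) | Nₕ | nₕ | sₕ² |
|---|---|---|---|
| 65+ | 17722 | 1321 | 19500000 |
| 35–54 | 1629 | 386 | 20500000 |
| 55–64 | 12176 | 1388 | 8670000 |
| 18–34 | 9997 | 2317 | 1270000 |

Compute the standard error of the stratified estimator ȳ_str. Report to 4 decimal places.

55.2360

Var(ȳ_str) = Σₕ Wₕ²(1 − fₕ)sₕ²/nₕ with Wₕ = Nₕ/N, N = 41524.
65+: Wₕ = 0.42678933; term = 0.42678933²·(1 − 0.07454012)·19500000/1321 = 2488.3788.
35–54: Wₕ = 0.03923032; term = 0.03923032²·(1 − 0.23695519)·20500000/386 = 62.367797.
55–64: Wₕ = 0.29322801; term = 0.29322801²·(1 − 0.11399474)·8670000/1388 = 475.85742.
18–34: Wₕ = 0.24075234; term = 0.24075234²·(1 − 0.23176953)·1270000/2317 = 24.406766.
Sum = 3051.0108.
SE = √(3051.0108) = 55.2360.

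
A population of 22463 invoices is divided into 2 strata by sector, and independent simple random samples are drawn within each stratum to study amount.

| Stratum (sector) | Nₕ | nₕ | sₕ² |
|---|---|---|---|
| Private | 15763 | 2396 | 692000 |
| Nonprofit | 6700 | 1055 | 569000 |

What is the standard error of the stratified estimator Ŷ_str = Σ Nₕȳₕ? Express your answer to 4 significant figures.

Var(Ŷ_str) = Σₕ Nₕ²(1 − fₕ)sₕ²/nₕ.
Private: 15763²·(1 − 2396/15763)·692000/2396 = 6.0854417 × 10^10.
Nonprofit: 6700²·(1 − 1055/6700)·569000/1055 = 2.0398515 × 10^10.
Sum = 8.1252932 × 10^10.
SE = √(8.1252932 × 10^10) = 285000.

285000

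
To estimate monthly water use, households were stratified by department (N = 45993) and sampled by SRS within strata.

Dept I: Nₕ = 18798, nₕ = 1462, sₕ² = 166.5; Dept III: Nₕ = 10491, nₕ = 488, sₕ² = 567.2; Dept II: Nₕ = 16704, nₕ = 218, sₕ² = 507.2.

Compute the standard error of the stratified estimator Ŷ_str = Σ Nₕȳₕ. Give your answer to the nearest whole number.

Var(Ŷ_str) = Σₕ Nₕ²(1 − fₕ)sₕ²/nₕ.
Dept I: 18798²·(1 − 1462/18798)·166.5/1462 = 3.7113115 × 10^7.
Dept III: 10491²·(1 − 488/10491)·567.2/488 = 1.2197296 × 10^8.
Dept II: 16704²·(1 − 218/16704)·507.2/218 = 6.4070561 × 10^8.
Sum = 7.9979169 × 10^8.
SE = √(7.9979169 × 10^8) = 28281.

28281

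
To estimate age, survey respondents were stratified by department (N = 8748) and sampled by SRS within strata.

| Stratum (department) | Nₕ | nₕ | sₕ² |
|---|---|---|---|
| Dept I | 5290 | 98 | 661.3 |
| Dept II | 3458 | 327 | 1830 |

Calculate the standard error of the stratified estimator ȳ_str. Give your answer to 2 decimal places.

Var(ȳ_str) = Σₕ Wₕ²(1 − fₕ)sₕ²/nₕ with Wₕ = Nₕ/N, N = 8748.
Dept I: Wₕ = 0.60470965; term = 0.60470965²·(1 − 0.01852552)·661.3/98 = 2.4218389.
Dept II: Wₕ = 0.39529035; term = 0.39529035²·(1 − 0.09456333)·1830/327 = 0.79176052.
Sum = 3.2135994.
SE = √(3.2135994) = 1.79.

1.79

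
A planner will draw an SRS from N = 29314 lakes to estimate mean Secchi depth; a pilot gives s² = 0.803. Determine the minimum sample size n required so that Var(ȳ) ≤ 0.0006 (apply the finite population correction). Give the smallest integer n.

Without fpc, n₀ = s²/D = 0.803/0.0006 = 1338.3333.
With fpc, (1 − n/N)·s²/n ≤ D requires n ≥ n₀/(1 + n₀/N) = 1338.3333/(1 + 1338.3333/29314) = 1279.8994.
Rounding up, n = 1280.

1280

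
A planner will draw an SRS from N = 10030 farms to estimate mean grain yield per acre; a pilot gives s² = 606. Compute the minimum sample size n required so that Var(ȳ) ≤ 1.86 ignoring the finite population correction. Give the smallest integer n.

Without fpc, n₀ = s²/D = 606/1.86 = 325.8065.
Rounding up, n = 326.

326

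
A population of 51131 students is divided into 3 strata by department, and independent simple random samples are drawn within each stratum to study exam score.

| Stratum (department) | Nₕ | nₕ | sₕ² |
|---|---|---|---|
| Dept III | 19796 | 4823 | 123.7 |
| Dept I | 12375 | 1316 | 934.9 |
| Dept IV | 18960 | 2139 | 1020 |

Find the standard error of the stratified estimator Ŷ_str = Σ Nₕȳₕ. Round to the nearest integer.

16028

Var(Ŷ_str) = Σₕ Nₕ²(1 − fₕ)sₕ²/nₕ.
Dept III: 19796²·(1 − 4823/19796)·123.7/4823 = 7.6021898 × 10^6.
Dept I: 12375²·(1 − 1316/12375)·934.9/1316 = 9.7223295 × 10^7.
Dept IV: 18960²·(1 − 2139/18960)·1020/2139 = 1.520826 × 10^8.
Sum = 2.5690808 × 10^8.
SE = √(2.5690808 × 10^8) = 16028.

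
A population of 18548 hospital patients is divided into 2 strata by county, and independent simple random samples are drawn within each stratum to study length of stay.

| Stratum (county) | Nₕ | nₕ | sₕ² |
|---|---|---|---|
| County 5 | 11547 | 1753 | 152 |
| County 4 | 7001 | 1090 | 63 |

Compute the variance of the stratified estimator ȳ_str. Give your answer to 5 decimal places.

Var(ȳ_str) = Σₕ Wₕ²(1 − fₕ)sₕ²/nₕ with Wₕ = Nₕ/N, N = 18548.
County 5: Wₕ = 0.62254691; term = 0.62254691²·(1 − 0.15181432)·152/1753 = 0.028503406.
County 4: Wₕ = 0.37745309; term = 0.37745309²·(1 − 0.15569204)·63/1090 = 0.0069524987.
Sum = 0.035455905.

0.03546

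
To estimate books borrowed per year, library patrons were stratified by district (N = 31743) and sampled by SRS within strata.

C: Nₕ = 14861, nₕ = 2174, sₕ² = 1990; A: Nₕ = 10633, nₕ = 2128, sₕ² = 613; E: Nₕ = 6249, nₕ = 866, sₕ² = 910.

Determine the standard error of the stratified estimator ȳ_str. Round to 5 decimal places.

Var(ȳ_str) = Σₕ Wₕ²(1 − fₕ)sₕ²/nₕ with Wₕ = Nₕ/N, N = 31743.
C: Wₕ = 0.46816621; term = 0.46816621²·(1 − 0.14628894)·1990/2174 = 0.17127918.
A: Wₕ = 0.33497149; term = 0.33497149²·(1 − 0.20013167)·613/2128 = 0.02585372.
E: Wₕ = 0.19686230; term = 0.19686230²·(1 − 0.13858217)·910/866 = 0.035080233.
Sum = 0.23221313.
SE = √(0.23221313) = 0.48188.

0.48188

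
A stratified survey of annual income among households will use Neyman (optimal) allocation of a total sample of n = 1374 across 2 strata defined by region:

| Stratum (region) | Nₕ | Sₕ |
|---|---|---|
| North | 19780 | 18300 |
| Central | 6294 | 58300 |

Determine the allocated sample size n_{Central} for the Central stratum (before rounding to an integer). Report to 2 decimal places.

Neyman allocation: nₕ = n·NₕSₕ / Σⱼ NⱼSⱼ.
Σ NⱼSⱼ = 19780·18300 + 6294·58300 = 7.289142 × 10^8.
n_{Central} = 1374·6294·58300 / (7.289142 × 10^8) = 691.68.

691.68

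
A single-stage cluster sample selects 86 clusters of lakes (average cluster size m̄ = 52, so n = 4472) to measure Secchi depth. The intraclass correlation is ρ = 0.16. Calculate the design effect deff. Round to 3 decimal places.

9.160

deff = 1 + (52 − 1)·0.16 = 1 + 8.16 = 9.16.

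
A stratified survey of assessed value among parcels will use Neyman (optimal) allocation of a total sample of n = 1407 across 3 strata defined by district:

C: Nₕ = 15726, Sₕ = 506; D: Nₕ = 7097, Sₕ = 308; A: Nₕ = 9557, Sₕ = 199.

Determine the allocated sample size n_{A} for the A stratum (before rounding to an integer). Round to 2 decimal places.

222.16

Neyman allocation: nₕ = n·NₕSₕ / Σⱼ NⱼSⱼ.
Σ NⱼSⱼ = 15726·506 + 7097·308 + 9557·199 = 1.2045075 × 10^7.
n_{A} = 1407·9557·199 / (1.2045075 × 10^7) = 222.16.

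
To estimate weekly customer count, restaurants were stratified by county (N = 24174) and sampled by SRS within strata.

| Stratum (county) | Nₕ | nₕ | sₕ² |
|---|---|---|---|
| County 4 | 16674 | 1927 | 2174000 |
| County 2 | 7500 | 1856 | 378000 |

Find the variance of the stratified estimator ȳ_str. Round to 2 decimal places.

489.46

Var(ȳ_str) = Σₕ Wₕ²(1 − fₕ)sₕ²/nₕ with Wₕ = Nₕ/N, N = 24174.
County 4: Wₕ = 0.68974932; term = 0.68974932²·(1 − 0.11556915)·2174000/1927 = 474.7055.
County 2: Wₕ = 0.31025068; term = 0.31025068²·(1 − 0.24746667)·378000/1856 = 14.752481.
Sum = 489.45798.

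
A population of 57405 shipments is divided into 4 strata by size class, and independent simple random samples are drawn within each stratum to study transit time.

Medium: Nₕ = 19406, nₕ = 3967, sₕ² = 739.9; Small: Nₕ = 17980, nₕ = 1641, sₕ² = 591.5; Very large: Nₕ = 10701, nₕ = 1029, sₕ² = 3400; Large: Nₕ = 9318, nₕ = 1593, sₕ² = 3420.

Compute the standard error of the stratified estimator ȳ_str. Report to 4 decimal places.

Var(ȳ_str) = Σₕ Wₕ²(1 − fₕ)sₕ²/nₕ with Wₕ = Nₕ/N, N = 57405.
Medium: Wₕ = 0.33805418; term = 0.33805418²·(1 − 0.20442131)·739.9/3967 = 0.016957686.
Small: Wₕ = 0.31321313; term = 0.31321313²·(1 − 0.09126808)·591.5/1641 = 0.032133785.
Very large: Wₕ = 0.18641233; term = 0.18641233²·(1 − 0.09615924)·3400/1029 = 0.10377787.
Large: Wₕ = 0.16232036; term = 0.16232036²·(1 − 0.17095943)·3420/1593 = 0.046895598.
Sum = 0.19976494.
SE = √(0.19976494) = 0.4470.

0.4470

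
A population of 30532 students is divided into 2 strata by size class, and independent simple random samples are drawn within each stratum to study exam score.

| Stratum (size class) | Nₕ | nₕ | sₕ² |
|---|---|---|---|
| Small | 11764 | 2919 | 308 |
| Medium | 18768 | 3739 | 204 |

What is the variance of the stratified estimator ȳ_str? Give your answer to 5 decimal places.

0.02829

Var(ȳ_str) = Σₕ Wₕ²(1 − fₕ)sₕ²/nₕ with Wₕ = Nₕ/N, N = 30532.
Small: Wₕ = 0.38530067; term = 0.38530067²·(1 − 0.24812989)·308/2919 = 0.011777659.
Medium: Wₕ = 0.61469933; term = 0.61469933²·(1 − 0.19922208)·204/3739 = 0.016508677.
Sum = 0.028286336.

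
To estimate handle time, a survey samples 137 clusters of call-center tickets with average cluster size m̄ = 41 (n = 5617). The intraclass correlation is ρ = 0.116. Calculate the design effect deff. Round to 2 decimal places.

5.64

deff = 1 + (41 − 1)·0.116 = 1 + 4.64 = 5.64.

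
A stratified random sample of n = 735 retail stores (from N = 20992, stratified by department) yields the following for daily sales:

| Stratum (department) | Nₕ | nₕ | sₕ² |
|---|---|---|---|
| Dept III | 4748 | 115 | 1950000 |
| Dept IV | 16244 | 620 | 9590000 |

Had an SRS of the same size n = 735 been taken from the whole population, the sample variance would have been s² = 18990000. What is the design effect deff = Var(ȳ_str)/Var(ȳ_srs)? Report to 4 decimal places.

Var(ȳ_str) = Σ Wₕ²(1−fₕ)sₕ²/nₕ with Wₕ = Nₕ/20992:
  Dept III: (4748/20992)²·(1−115/4748)·1950000/115 = 846.45163
  Dept IV: (16244/20992)²·(1−620/16244)·9590000/620 = 8908.4981
  → Var(ȳ_str) = 9754.9497.
Var(ȳ_srs) = (1 − 735/20992)·18990000/735 = 24932.104.
deff = 9754.9497 / 24932.104 = 0.3913.

0.3913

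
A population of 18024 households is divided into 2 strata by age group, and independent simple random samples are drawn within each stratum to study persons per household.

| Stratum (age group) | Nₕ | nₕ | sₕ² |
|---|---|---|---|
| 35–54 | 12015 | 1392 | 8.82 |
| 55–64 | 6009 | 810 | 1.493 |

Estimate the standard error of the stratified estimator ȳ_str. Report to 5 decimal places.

0.05164

Var(ȳ_str) = Σₕ Wₕ²(1 − fₕ)sₕ²/nₕ with Wₕ = Nₕ/N, N = 18024.
35–54: Wₕ = 0.66661119; term = 0.66661119²·(1 − 0.11585518)·8.82/1392 = 0.0024894187.
55–64: Wₕ = 0.33338881; term = 0.33338881²·(1 − 0.13479780)·1.493/810 = 1.7725335 × 10^-4.
Sum = 0.0026666721.
SE = √(0.0026666721) = 0.05164.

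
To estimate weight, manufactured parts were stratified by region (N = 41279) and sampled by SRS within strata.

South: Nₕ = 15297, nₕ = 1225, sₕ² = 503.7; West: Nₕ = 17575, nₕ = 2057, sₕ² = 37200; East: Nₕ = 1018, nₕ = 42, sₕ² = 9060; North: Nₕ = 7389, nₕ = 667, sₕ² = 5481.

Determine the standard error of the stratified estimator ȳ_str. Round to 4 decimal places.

1.8198

Var(ȳ_str) = Σₕ Wₕ²(1 − fₕ)sₕ²/nₕ with Wₕ = Nₕ/N, N = 41279.
South: Wₕ = 0.37057584; term = 0.37057584²·(1 − 0.08008106)·503.7/1225 = 0.051944506.
West: Wₕ = 0.42576128; term = 0.42576128²·(1 − 0.11704125)·37200/2057 = 2.8945523.
East: Wₕ = 0.02466145; term = 0.02466145²·(1 − 0.04125737)·9060/42 = 0.1257819.
North: Wₕ = 0.17900143; term = 0.17900143²·(1 − 0.09026932)·5481/667 = 0.23952994.
Sum = 3.3118086.
SE = √(3.3118086) = 1.8198.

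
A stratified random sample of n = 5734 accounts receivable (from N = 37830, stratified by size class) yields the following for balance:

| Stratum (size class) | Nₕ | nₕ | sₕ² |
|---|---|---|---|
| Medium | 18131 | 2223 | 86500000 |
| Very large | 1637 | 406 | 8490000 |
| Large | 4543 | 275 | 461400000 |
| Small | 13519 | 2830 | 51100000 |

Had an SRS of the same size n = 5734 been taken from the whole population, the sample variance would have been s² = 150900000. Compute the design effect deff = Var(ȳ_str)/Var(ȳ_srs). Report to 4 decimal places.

Var(ȳ_str) = Σ Wₕ²(1−fₕ)sₕ²/nₕ with Wₕ = Nₕ/37830:
  Medium: (18131/37830)²·(1−2223/18131)·86500000/2223 = 7842.2612
  Very large: (1637/37830)²·(1−406/1637)·8490000/406 = 29.445281
  Large: (4543/37830)²·(1−275/4543)·461400000/275 = 22732.09
  Small: (13519/37830)²·(1−2830/13519)·51100000/2830 = 1823.2383
  → Var(ȳ_str) = 32427.035.
Var(ȳ_srs) = (1 − 5734/37830)·150900000/5734 = 22327.81.
deff = 32427.035 / 22327.81 = 1.4523.

1.4523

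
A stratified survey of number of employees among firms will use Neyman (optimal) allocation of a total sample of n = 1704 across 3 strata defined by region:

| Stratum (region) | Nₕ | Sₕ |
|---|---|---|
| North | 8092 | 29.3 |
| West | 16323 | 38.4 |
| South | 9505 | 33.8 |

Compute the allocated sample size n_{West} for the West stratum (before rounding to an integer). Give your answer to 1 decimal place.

901.2

Neyman allocation: nₕ = n·NₕSₕ / Σⱼ NⱼSⱼ.
Σ NⱼSⱼ = 8092·29.3 + 16323·38.4 + 9505·33.8 = 1.1851678 × 10^6.
n_{West} = 1704·16323·38.4 / (1.1851678 × 10^6) = 901.2.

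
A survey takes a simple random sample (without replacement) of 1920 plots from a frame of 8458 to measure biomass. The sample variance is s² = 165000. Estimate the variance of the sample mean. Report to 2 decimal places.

66.43

Under SRS without replacement, Var(ȳ) = (1 − f)·s²/n with f = n/N = 1920/8458 = 0.22700402.
Var(ȳ) = (1 − 0.22700402)·165000/1920 = 0.77299598·85.9375 = 66.429342.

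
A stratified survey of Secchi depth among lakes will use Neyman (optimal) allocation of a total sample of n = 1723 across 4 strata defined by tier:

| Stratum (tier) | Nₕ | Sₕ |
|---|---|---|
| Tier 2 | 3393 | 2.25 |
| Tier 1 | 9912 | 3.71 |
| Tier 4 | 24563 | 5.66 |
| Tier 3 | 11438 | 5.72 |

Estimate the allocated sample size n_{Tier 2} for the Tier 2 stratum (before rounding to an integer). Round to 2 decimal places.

Neyman allocation: nₕ = n·NₕSₕ / Σⱼ NⱼSⱼ.
Σ NⱼSⱼ = 3393·2.25 + 9912·3.71 + 24563·5.66 + 11438·5.72 = 248859.71.
n_{Tier 2} = 1723·3393·2.25 / 248859.71 = 52.86.

52.86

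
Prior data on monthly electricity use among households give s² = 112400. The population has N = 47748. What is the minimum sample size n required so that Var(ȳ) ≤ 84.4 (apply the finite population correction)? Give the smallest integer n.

Without fpc, n₀ = s²/D = 112400/84.4 = 1331.7536.
With fpc, (1 − n/N)·s²/n ≤ D requires n ≥ n₀/(1 + n₀/N) = 1331.7536/(1 + 1331.7536/47748) = 1295.6172.
Rounding up, n = 1296.

1296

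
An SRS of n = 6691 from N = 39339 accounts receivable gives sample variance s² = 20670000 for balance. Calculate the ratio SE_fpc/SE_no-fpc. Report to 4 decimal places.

f = n/N = 6691/39339 = 0.17008567.
SE_no-fpc = √(s²/n) = 55.580791; SE_fpc = √((1−f)s²/n) = 50.633897.
Ratio = √(1−f) = 0.91099634.

0.9110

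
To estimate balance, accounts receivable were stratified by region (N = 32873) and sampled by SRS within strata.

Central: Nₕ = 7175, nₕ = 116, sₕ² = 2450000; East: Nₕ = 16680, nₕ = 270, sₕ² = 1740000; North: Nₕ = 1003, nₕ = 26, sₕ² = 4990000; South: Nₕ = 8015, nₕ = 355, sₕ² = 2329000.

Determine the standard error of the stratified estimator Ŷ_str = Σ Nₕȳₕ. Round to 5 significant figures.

Var(Ŷ_str) = Σₕ Nₕ²(1 − fₕ)sₕ²/nₕ.
Central: 7175²·(1 − 116/7175)·2450000/116 = 1.0697276 × 10^12.
East: 16680²·(1 − 270/16680)·1740000/270 = 1.7639656 × 10^12.
North: 1003²·(1 − 26/1003)·4990000/26 = 1.8807137 × 10^11.
South: 8015²·(1 − 355/8015)·2329000/355 = 4.0278513 × 10^11.
Sum = 3.4245497 × 10^12.
SE = √(3.4245497 × 10^12) = 1.8506 × 10^6.

1.8506 × 10^6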